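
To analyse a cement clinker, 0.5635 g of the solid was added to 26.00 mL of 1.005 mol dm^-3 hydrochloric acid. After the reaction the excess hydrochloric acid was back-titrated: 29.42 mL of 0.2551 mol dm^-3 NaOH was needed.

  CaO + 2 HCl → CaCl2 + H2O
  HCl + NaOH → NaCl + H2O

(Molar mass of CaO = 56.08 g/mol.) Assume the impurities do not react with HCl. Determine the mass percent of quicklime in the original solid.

n(HCl) added = 0.02600 × 1.005 = 0.02613 mol
n(NaOH) used in back-titration = 0.02942 × 0.2551 = 7.505 × 10^-3 mol
n(HCl) left over = 7.505 × 10^-3 mol (1:1 ratio)
n(HCl) consumed by analyte = 0.02613 − 7.505 × 10^-3 = 0.01862 mol
From the 1:2 ratio, n(CaO) = 1/2 × 0.01862 = 9.312 × 10^-3 mol
mass of CaO = 9.312 × 10^-3 × 56.08 = 0.5222 g
% CaO = 0.5222 / 0.5635 × 100 = 92.68 %

92.68 %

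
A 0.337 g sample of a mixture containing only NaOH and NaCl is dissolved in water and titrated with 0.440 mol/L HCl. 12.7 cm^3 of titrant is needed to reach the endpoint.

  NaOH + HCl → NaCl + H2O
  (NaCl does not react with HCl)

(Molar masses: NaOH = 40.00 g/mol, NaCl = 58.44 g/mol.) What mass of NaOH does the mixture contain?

0.224 g

n(HCl) = 0.0127 × 0.440 = 5.59 × 10^-3 mol
Let x = n(NaOH), y = n(NaCl).
Titrant: 1x = 5.59 × 10^-3;  mass: 40.00x + 58.44y = 0.337
Solving, x = 5.59 × 10^-3 mol, y = 1.94 × 10^-3 mol
mass of NaOH = 5.59 × 10^-3 × 40.00 = 0.224 g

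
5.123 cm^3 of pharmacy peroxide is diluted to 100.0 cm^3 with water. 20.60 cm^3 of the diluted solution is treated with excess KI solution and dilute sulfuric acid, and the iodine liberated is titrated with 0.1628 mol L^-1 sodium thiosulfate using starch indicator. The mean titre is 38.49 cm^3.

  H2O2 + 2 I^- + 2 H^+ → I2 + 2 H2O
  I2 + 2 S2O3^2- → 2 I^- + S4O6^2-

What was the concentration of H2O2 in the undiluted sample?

2.969 mol/L

n(S2O3^2-) = 0.03849 × 0.1628 = 6.266 × 10^-3 mol
n(I2) = n(S2O3^2-)/2 = 3.133 × 10^-3 mol
n(H2O2) in the aliquot = 3.133 × 10^-3 mol (1:1 ratio)
[H2O2]_dilute = 3.133 × 10^-3 / 0.02060 = 0.1521 mol/L
[H2O2]_original = 0.1521 × 100.0/5.123 = 2.969 mol/L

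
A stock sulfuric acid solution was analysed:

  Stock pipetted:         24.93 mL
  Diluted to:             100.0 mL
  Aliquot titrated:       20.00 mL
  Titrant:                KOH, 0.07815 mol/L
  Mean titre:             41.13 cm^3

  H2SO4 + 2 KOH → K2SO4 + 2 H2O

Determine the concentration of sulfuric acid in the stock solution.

0.3223 mol/L

n(KOH) = 0.04113 × 0.07815 = 3.214 × 10^-3 mol
From the 1:2 ratio, n(H2SO4) in the aliquot = 1/2 × 3.214 × 10^-3 = 1.607 × 10^-3 mol
[H2SO4]_dilute = 1.607 × 10^-3 / 0.02000 = 0.08036 mol/L
Dilution factor = 100.0 / 24.93 = 4.011
[H2SO4]_stock = 0.08036 × 4.011 = 0.3223 mol/L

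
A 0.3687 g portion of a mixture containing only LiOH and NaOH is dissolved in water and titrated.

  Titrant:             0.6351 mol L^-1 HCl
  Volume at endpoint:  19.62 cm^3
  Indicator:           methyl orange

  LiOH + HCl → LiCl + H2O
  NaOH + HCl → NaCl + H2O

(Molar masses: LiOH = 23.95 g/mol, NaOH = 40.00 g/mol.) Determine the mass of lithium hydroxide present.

0.1936 g

n(HCl) = 0.01962 × 0.6351 = 0.01246 mol
Let x = n(LiOH), y = n(NaOH).
Titrant: 1x + 1y = 0.01246;  mass: 23.95x + 40.00y = 0.3687
Solving, x = 8.083 × 10^-3 mol, y = 4.378 × 10^-3 mol
mass of LiOH = 8.083 × 10^-3 × 23.95 = 0.1936 g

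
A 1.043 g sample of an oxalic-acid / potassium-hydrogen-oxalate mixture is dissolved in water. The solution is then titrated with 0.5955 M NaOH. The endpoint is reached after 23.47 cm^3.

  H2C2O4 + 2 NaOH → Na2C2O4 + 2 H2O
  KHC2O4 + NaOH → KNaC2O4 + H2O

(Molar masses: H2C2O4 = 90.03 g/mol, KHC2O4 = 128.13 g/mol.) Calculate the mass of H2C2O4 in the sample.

0.4050 g

n(NaOH) = 0.02347 × 0.5955 = 0.01398 mol
Let x = n(H2C2O4), y = n(KHC2O4).
Titrant: 2x + 1y = 0.01398;  mass: 90.03x + 128.13y = 1.043
Solving, x = 4.499 × 10^-3 mol, y = 4.979 × 10^-3 mol
mass of H2C2O4 = 4.499 × 10^-3 × 90.03 = 0.4050 g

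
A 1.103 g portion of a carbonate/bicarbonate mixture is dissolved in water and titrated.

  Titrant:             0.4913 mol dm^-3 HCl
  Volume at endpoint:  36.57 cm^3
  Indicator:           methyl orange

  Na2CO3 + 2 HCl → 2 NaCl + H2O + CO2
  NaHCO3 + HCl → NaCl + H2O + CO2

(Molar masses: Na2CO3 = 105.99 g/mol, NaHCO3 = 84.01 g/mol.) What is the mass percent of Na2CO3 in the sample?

62.96 %

n(HCl) = 0.03657 × 0.4913 = 0.01797 mol
Let x = n(Na2CO3), y = n(NaHCO3).
Titrant: 2x + 1y = 0.01797;  mass: 105.99x + 84.01y = 1.103
Solving, x = 6.552 × 10^-3 mol, y = 4.864 × 10^-3 mol
mass of Na2CO3 = 6.552 × 10^-3 × 105.99 = 0.6944 g
% Na2CO3 = 0.6944 / 1.103 × 100 = 62.96 %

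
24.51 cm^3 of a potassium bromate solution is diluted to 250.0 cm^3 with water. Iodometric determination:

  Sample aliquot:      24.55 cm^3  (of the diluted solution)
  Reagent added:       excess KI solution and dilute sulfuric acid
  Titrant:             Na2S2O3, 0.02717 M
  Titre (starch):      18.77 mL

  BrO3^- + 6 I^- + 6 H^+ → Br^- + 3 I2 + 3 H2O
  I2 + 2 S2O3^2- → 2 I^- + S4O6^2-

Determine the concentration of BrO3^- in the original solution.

0.03531 M

n(S2O3^2-) = 0.01877 × 0.02717 = 5.100 × 10^-4 mol
n(I2) = n(S2O3^2-)/2 = 2.550 × 10^-4 mol
From the 1:3 ratio, n(BrO3^-) in the aliquot = 1/3 × 2.550 × 10^-4 = 8.500 × 10^-5 mol
[BrO3^-]_dilute = 8.500 × 10^-5 / 0.02455 = 0.003462 mol/L
[BrO3^-]_original = 0.003462 × 250.0/24.51 = 0.03531 mol/L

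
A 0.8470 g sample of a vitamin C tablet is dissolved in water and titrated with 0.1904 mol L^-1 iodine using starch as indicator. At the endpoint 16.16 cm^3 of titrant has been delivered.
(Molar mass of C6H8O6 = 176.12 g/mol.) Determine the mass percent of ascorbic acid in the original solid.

C6H8O6 + I2 → C6H6O6 + 2 HI
n(I2) = 0.01616 L × 0.1904 mol/L = 3.077 × 10^-3 mol
n(C6H8O6) = 3.077 × 10^-3 mol (1:1 ratio)
mass of C6H8O6 = 3.077 × 10^-3 × 176.12 g/mol = 0.5419 g
% C6H8O6 = 0.5419 / 0.8470 × 100 = 63.98 %

63.98 %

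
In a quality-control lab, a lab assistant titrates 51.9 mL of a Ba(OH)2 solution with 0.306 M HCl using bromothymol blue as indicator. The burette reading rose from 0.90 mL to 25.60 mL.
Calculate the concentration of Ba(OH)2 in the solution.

0.0728 M

Ba(OH)2 + 2 HCl → BaCl2 + 2 H2O
n(HCl) = 0.0247 L × 0.306 mol/L = 7.56 × 10^-3 mol
From the 1:2 mole ratio, n(Ba(OH)2) = 1/2 × 7.56 × 10^-3 = 3.78 × 10^-3 mol
[Ba(OH)2] = 3.78 × 10^-3 mol / 0.0519 L = 0.0728 mol/L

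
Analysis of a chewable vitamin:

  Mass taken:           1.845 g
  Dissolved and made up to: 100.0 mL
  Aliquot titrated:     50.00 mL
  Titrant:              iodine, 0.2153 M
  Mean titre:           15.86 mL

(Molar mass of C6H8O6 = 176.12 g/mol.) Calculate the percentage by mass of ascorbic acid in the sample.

C6H8O6 + I2 → C6H6O6 + 2 HI
n(I2) per titration = 0.01586 × 0.2153 = 3.415 × 10^-3 mol
n(C6H8O6) in each aliquot = 3.415 × 10^-3 mol (1:1 ratio)
n(C6H8O6) in the whole flask = 3.415 × 10^-3 × 100.0/50.00 = 6.829 × 10^-3 mol
mass of C6H8O6 = 6.829 × 10^-3 × 176.12 = 1.203 g
% C6H8O6 = 1.203 / 1.845 × 100 = 65.19 %

65.19 %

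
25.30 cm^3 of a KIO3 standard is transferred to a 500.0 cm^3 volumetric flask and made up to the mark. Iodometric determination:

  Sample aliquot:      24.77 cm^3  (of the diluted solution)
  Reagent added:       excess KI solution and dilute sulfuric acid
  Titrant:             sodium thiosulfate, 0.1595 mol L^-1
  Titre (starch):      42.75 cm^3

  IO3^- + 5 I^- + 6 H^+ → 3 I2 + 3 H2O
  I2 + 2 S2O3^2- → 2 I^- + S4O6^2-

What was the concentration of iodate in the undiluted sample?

n(S2O3^2-) = 0.04275 × 0.1595 = 6.819 × 10^-3 mol
n(I2) = n(S2O3^2-)/2 = 3.409 × 10^-3 mol
From the 1:3 ratio, n(IO3^-) in the aliquot = 1/3 × 3.409 × 10^-3 = 1.136 × 10^-3 mol
[IO3^-]_dilute = 1.136 × 10^-3 / 0.02477 = 0.04588 mol/L
[IO3^-]_original = 0.04588 × 500.0/25.30 = 0.9067 mol/L

0.9067 mol/L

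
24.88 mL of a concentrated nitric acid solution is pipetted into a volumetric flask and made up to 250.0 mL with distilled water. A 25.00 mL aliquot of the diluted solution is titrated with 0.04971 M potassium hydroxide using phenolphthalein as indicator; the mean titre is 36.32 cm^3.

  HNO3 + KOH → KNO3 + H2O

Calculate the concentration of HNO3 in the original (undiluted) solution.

0.7257 M

n(KOH) = 0.03632 × 0.04971 = 1.805 × 10^-3 mol
n(HNO3) in the aliquot = 1.805 × 10^-3 mol (1:1 ratio)
[HNO3]_dilute = 1.805 × 10^-3 / 0.02500 = 0.07222 mol/L
Dilution factor = 250.0 / 24.88 = 10.05
[HNO3]_stock = 0.07222 × 10.05 = 0.7257 mol/L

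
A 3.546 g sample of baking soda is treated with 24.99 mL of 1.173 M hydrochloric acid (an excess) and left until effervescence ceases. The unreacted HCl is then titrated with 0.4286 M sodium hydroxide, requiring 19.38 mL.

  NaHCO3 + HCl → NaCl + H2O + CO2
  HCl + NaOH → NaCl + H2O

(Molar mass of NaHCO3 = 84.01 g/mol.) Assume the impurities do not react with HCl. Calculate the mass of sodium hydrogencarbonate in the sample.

n(HCl) added = 0.02499 × 1.173 = 0.02931 mol
n(NaOH) used in back-titration = 0.01938 × 0.4286 = 8.306 × 10^-3 mol
n(HCl) left over = 8.306 × 10^-3 mol (1:1 ratio)
n(HCl) consumed by analyte = 0.02931 − 8.306 × 10^-3 = 0.02101 mol
n(NaHCO3) = 0.02101 mol (1:1 ratio)
mass of NaHCO3 = 0.02101 × 84.01 = 1.765 g

1.765 g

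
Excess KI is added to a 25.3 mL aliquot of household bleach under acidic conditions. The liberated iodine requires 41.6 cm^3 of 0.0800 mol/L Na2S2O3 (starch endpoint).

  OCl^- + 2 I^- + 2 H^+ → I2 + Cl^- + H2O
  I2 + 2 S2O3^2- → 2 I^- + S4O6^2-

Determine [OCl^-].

0.0658 mol/L

n(S2O3^2-) = 0.0416 × 0.0800 = 3.33 × 10^-3 mol
n(I2) = n(S2O3^2-)/2 = 1.66 × 10^-3 mol
n(OCl^-) in the aliquot = 1.66 × 10^-3 mol (1:1 ratio)
[OCl^-] = 1.66 × 10^-3 / 0.0253 = 0.0658 mol/L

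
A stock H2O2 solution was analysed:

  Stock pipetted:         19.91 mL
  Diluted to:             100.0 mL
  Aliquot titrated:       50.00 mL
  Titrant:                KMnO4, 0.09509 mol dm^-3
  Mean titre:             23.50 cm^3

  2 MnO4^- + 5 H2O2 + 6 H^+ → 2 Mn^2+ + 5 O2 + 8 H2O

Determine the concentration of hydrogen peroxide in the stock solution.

n(KMnO4) = 0.02350 × 0.09509 = 2.235 × 10^-3 mol
From the 5:2 ratio, n(H2O2) in the aliquot = 5/2 × 2.235 × 10^-3 = 5.587 × 10^-3 mol
[H2O2]_dilute = 5.587 × 10^-3 / 0.05000 = 0.1117 mol/L
Dilution factor = 100.0 / 19.91 = 5.023
[H2O2]_stock = 0.1117 × 5.023 = 0.5612 mol/L

0.5612 mol/L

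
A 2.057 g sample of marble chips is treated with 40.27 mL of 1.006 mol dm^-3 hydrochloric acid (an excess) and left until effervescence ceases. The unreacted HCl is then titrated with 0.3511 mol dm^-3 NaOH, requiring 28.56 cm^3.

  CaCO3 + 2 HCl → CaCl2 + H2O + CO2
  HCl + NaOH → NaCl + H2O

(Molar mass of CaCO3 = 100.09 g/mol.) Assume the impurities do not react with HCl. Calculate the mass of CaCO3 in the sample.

1.526 g

n(HCl) added = 0.04027 × 1.006 = 0.04051 mol
n(NaOH) used in back-titration = 0.02856 × 0.3511 = 0.01003 mol
n(HCl) left over = 0.01003 mol (1:1 ratio)
n(HCl) consumed by analyte = 0.04051 − 0.01003 = 0.03048 mol
From the 1:2 ratio, n(CaCO3) = 1/2 × 0.03048 = 0.01524 mol
mass of CaCO3 = 0.01524 × 100.09 = 1.526 g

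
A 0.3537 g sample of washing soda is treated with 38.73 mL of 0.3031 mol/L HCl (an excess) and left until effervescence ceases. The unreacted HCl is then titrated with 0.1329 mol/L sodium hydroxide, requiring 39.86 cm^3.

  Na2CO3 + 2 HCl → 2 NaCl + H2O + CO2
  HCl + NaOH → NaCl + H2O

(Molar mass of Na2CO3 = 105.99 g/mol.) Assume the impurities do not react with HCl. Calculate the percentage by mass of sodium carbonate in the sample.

n(HCl) added = 0.03873 × 0.3031 = 0.01174 mol
n(NaOH) used in back-titration = 0.03986 × 0.1329 = 5.297 × 10^-3 mol
n(HCl) left over = 5.297 × 10^-3 mol (1:1 ratio)
n(HCl) consumed by analyte = 0.01174 − 5.297 × 10^-3 = 6.442 × 10^-3 mol
From the 1:2 ratio, n(Na2CO3) = 1/2 × 6.442 × 10^-3 = 3.221 × 10^-3 mol
mass of Na2CO3 = 3.221 × 10^-3 × 105.99 = 0.3414 g
% Na2CO3 = 0.3414 / 0.3537 × 100 = 96.52 %

96.52 %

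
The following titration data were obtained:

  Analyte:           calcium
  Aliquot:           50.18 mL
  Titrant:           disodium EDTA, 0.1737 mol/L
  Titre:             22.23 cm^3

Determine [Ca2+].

Ca^2+ + EDTA^4- → [Ca(EDTA)]^2-
n(EDTA) = 0.02223 L × 0.1737 mol/L = 3.861 × 10^-3 mol
n(Ca2+) = 3.861 × 10^-3 mol (1:1 mole ratio)
[Ca2+] = 3.861 × 10^-3 mol / 0.05018 L = 0.07695 mol/L

0.07695 mol/L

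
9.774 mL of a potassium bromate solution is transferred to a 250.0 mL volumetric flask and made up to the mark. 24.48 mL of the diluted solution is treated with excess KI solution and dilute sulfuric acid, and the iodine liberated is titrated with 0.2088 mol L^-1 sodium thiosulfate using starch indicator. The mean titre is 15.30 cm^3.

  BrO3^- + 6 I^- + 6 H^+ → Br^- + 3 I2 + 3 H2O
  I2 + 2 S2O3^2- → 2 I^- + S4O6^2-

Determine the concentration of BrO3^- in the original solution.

n(S2O3^2-) = 0.01530 × 0.2088 = 3.195 × 10^-3 mol
n(I2) = n(S2O3^2-)/2 = 1.597 × 10^-3 mol
From the 1:3 ratio, n(BrO3^-) in the aliquot = 1/3 × 1.597 × 10^-3 = 5.324 × 10^-4 mol
[BrO3^-]_dilute = 5.324 × 10^-4 / 0.02448 = 0.02175 mol/L
[BrO3^-]_original = 0.02175 × 250.0/9.774 = 0.5563 mol/L

0.5563 mol/L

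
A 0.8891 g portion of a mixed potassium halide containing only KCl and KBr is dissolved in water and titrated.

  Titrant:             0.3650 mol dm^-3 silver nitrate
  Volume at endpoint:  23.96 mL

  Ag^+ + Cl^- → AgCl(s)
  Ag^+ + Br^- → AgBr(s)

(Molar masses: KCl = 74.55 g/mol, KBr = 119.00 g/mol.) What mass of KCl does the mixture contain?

0.2543 g

n(AgNO3) = 0.02396 × 0.3650 = 8.745 × 10^-3 mol
Let x = n(KCl), y = n(KBr).
Titrant: 1x + 1y = 8.745 × 10^-3;  mass: 74.55x + 119.00y = 0.8891
Solving, x = 3.411 × 10^-3 mol, y = 5.335 × 10^-3 mol
mass of KCl = 3.411 × 10^-3 × 74.55 = 0.2543 g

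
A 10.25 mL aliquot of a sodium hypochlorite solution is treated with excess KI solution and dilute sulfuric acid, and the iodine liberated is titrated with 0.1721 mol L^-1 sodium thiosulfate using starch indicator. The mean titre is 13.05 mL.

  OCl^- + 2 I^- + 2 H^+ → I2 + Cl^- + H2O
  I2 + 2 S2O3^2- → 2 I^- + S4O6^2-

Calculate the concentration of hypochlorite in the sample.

0.1096 mol/L

n(S2O3^2-) = 0.01305 × 0.1721 = 2.246 × 10^-3 mol
n(I2) = n(S2O3^2-)/2 = 1.123 × 10^-3 mol
n(OCl^-) in the aliquot = 1.123 × 10^-3 mol (1:1 ratio)
[OCl^-] = 1.123 × 10^-3 / 0.01025 = 0.1096 mol/L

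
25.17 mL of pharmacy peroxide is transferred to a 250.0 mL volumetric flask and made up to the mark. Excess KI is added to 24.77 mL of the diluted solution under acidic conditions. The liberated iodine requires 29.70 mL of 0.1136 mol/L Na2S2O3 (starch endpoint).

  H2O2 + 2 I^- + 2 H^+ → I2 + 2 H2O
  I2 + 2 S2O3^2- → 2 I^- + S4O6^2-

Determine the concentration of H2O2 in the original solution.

n(S2O3^2-) = 0.02970 × 0.1136 = 3.374 × 10^-3 mol
n(I2) = n(S2O3^2-)/2 = 1.687 × 10^-3 mol
n(H2O2) in the aliquot = 1.687 × 10^-3 mol (1:1 ratio)
[H2O2]_dilute = 1.687 × 10^-3 / 0.02477 = 0.06810 mol/L
[H2O2]_original = 0.06810 × 250.0/25.17 = 0.6764 mol/L

0.6764 mol/L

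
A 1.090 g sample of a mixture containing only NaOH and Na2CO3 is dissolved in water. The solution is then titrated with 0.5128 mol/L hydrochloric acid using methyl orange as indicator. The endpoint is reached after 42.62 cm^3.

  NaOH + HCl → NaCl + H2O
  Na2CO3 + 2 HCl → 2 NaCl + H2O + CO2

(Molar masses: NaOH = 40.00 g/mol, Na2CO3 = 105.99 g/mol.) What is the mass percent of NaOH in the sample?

n(HCl) = 0.04262 × 0.5128 = 0.02186 mol
Let x = n(NaOH), y = n(Na2CO3).
Titrant: 1x + 2y = 0.02186;  mass: 40.00x + 105.99y = 1.090
Solving, x = 5.251 × 10^-3 mol, y = 8.302 × 10^-3 mol
mass of NaOH = 5.251 × 10^-3 × 40.00 = 0.2100 g
% NaOH = 0.2100 / 1.090 × 100 = 19.27 %

19.27 %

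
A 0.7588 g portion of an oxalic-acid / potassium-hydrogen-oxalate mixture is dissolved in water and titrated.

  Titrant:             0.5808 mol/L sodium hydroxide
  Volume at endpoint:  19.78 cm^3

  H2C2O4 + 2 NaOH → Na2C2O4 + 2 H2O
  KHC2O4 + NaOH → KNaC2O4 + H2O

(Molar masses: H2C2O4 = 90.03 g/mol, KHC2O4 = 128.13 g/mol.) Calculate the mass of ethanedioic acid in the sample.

0.3863 g

n(NaOH) = 0.01978 × 0.5808 = 0.01149 mol
Let x = n(H2C2O4), y = n(KHC2O4).
Titrant: 2x + 1y = 0.01149;  mass: 90.03x + 128.13y = 0.7588
Solving, x = 4.290 × 10^-3 mol, y = 2.908 × 10^-3 mol
mass of H2C2O4 = 4.290 × 10^-3 × 90.03 = 0.3863 g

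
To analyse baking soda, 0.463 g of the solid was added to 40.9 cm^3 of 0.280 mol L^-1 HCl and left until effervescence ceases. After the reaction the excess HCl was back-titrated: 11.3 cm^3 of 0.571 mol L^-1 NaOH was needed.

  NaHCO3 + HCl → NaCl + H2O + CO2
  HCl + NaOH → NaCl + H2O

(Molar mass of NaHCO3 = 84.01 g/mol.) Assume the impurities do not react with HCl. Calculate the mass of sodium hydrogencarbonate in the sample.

0.420 g

n(HCl) added = 0.0409 × 0.280 = 0.0115 mol
n(NaOH) used in back-titration = 0.0113 × 0.571 = 6.45 × 10^-3 mol
n(HCl) left over = 6.45 × 10^-3 mol (1:1 ratio)
n(HCl) consumed by analyte = 0.0115 − 6.45 × 10^-3 = 5.00 × 10^-3 mol
n(NaHCO3) = 5.00 × 10^-3 mol (1:1 ratio)
mass of NaHCO3 = 5.00 × 10^-3 × 84.01 = 0.420 g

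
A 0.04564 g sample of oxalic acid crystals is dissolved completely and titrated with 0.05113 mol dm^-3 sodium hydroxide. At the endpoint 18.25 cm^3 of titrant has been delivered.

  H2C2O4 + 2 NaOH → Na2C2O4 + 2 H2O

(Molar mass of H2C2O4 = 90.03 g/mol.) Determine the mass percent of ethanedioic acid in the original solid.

n(NaOH) = 0.01825 L × 0.05113 mol/L = 9.331 × 10^-4 mol
From the 1:2 ratio, n(H2C2O4) = 1/2 × 9.331 × 10^-4 = 4.666 × 10^-4 mol
mass of H2C2O4 = 4.666 × 10^-4 × 90.03 g/mol = 0.04200 g
% H2C2O4 = 0.04200 / 0.04564 × 100 = 92.03 %

92.03 %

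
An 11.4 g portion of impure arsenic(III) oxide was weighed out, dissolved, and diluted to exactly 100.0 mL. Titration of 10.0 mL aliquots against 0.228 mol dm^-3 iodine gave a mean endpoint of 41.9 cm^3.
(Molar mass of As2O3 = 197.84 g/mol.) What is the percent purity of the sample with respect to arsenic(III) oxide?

82.9 %

As2O3 + 2 I2 + 2 H2O → As2O5 + 4 HI
n(I2) per titration = 0.0419 × 0.228 = 9.55 × 10^-3 mol
From the 1:2 ratio, n(As2O3) in each aliquot = 1/2 × 9.55 × 10^-3 = 4.78 × 10^-3 mol
n(As2O3) in the whole flask = 4.78 × 10^-3 × 100.0/10.0 = 0.0478 mol
mass of As2O3 = 0.0478 × 197.84 = 9.45 g
% As2O3 = 9.45 / 11.4 × 100 = 82.9 %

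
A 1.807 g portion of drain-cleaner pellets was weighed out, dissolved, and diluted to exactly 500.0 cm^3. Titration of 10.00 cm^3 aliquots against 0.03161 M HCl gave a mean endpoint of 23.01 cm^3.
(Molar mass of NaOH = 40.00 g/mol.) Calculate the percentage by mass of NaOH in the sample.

80.50 %

NaOH + HCl → NaCl + H2O
n(HCl) per titration = 0.02301 × 0.03161 = 7.273 × 10^-4 mol
n(NaOH) in each aliquot = 7.273 × 10^-4 mol (1:1 ratio)
n(NaOH) in the whole flask = 7.273 × 10^-4 × 500.0/10.00 = 0.03637 mol
mass of NaOH = 0.03637 × 40.00 = 1.455 g
% NaOH = 1.455 / 1.807 × 100 = 80.50 %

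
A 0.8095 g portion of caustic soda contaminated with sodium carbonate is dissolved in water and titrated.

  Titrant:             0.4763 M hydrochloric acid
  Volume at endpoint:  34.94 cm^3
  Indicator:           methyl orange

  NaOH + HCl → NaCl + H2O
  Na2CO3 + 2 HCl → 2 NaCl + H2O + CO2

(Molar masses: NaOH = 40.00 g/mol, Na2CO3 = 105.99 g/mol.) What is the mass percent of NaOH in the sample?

27.54 %

n(HCl) = 0.03494 × 0.4763 = 0.01664 mol
Let x = n(NaOH), y = n(Na2CO3).
Titrant: 1x + 2y = 0.01664;  mass: 40.00x + 105.99y = 0.8095
Solving, x = 5.574 × 10^-3 mol, y = 5.534 × 10^-3 mol
mass of NaOH = 5.574 × 10^-3 × 40.00 = 0.2230 g
% NaOH = 0.2230 / 0.8095 × 100 = 27.54 %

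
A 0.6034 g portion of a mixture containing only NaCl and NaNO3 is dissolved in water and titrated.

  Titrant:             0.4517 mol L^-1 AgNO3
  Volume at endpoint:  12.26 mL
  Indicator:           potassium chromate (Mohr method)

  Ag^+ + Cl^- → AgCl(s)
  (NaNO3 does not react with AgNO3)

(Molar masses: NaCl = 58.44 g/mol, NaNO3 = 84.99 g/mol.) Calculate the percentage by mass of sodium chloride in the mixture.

n(AgNO3) = 0.01226 × 0.4517 = 5.538 × 10^-3 mol
Let x = n(NaCl), y = n(NaNO3).
Titrant: 1x = 5.538 × 10^-3;  mass: 58.44x + 84.99y = 0.6034
Solving, x = 5.538 × 10^-3 mol, y = 3.292 × 10^-3 mol
mass of NaCl = 5.538 × 10^-3 × 58.44 = 0.3236 g
% NaCl = 0.3236 / 0.6034 × 100 = 53.63 %

53.63 %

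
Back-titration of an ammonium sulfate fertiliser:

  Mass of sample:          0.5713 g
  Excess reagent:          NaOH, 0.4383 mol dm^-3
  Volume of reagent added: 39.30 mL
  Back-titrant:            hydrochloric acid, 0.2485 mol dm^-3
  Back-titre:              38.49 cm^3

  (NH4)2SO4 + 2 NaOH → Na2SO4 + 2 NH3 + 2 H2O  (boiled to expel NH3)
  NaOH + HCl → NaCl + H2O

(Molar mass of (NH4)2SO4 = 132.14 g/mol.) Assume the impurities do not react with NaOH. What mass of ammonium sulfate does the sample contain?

n(NaOH) added = 0.03930 × 0.4383 = 0.01723 mol
n(HCl) used in back-titration = 0.03849 × 0.2485 = 9.565 × 10^-3 mol
n(NaOH) left over = 9.565 × 10^-3 mol (1:1 ratio)
n(NaOH) consumed by analyte = 0.01723 − 9.565 × 10^-3 = 7.660 × 10^-3 mol
From the 1:2 ratio, n((NH4)2SO4) = 1/2 × 7.660 × 10^-3 = 3.830 × 10^-3 mol
mass of (NH4)2SO4 = 3.830 × 10^-3 × 132.14 = 0.5061 g

0.5061 g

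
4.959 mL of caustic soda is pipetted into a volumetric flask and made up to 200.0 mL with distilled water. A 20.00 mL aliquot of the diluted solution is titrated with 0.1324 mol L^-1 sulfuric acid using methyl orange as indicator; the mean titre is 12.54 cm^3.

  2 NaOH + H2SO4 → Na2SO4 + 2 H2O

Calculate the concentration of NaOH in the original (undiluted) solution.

n(H2SO4) = 0.01254 × 0.1324 = 1.660 × 10^-3 mol
From the 2:1 ratio, n(NaOH) in the aliquot = 2/1 × 1.660 × 10^-3 = 3.321 × 10^-3 mol
[NaOH]_dilute = 3.321 × 10^-3 / 0.02000 = 0.1660 mol/L
Dilution factor = 200.0 / 4.959 = 40.33
[NaOH]_stock = 0.1660 × 40.33 = 6.696 mol/L

6.696 mol/L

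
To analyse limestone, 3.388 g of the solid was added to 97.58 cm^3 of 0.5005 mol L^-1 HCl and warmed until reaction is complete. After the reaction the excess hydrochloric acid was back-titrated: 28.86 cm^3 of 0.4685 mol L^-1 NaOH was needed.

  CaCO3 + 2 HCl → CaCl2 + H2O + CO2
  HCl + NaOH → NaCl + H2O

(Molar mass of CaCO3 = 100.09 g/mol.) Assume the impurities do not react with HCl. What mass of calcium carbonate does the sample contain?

1.767 g

n(HCl) added = 0.09758 × 0.5005 = 0.04884 mol
n(NaOH) used in back-titration = 0.02886 × 0.4685 = 0.01352 mol
n(HCl) left over = 0.01352 mol (1:1 ratio)
n(HCl) consumed by analyte = 0.04884 − 0.01352 = 0.03532 mol
From the 1:2 ratio, n(CaCO3) = 1/2 × 0.03532 = 0.01766 mol
mass of CaCO3 = 0.01766 × 100.09 = 1.767 g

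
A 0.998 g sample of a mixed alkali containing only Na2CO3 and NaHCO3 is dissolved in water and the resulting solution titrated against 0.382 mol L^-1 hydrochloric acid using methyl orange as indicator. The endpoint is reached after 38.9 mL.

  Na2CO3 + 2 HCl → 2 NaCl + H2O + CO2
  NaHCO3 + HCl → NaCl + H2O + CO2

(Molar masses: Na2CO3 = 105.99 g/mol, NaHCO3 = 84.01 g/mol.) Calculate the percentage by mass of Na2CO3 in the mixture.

n(HCl) = 0.0389 × 0.382 = 0.0149 mol
Let x = n(Na2CO3), y = n(NaHCO3).
Titrant: 2x + 1y = 0.0149;  mass: 105.99x + 84.01y = 0.998
Solving, x = 4.04 × 10^-3 mol, y = 6.79 × 10^-3 mol
mass of Na2CO3 = 4.04 × 10^-3 × 105.99 = 0.428 g
% Na2CO3 = 0.428 / 0.998 × 100 = 42.9 %

42.9 %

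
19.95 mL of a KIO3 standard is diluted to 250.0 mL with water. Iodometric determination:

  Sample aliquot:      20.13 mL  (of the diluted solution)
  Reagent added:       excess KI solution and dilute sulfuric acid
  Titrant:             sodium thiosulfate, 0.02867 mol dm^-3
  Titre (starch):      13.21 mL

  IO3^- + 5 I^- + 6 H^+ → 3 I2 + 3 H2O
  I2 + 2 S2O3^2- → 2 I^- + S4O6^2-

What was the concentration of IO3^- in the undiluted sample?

n(S2O3^2-) = 0.01321 × 0.02867 = 3.787 × 10^-4 mol
n(I2) = n(S2O3^2-)/2 = 1.894 × 10^-4 mol
From the 1:3 ratio, n(IO3^-) in the aliquot = 1/3 × 1.894 × 10^-4 = 6.312 × 10^-5 mol
[IO3^-]_dilute = 6.312 × 10^-5 / 0.02013 = 0.003136 mol/L
[IO3^-]_original = 0.003136 × 250.0/19.95 = 0.03929 mol/L

0.03929 mol/L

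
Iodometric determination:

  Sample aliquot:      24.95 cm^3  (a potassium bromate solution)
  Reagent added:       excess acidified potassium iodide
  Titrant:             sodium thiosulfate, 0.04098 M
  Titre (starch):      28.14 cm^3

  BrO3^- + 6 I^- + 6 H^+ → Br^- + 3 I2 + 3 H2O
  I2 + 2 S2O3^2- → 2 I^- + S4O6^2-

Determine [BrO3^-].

n(S2O3^2-) = 0.02814 × 0.04098 = 1.153 × 10^-3 mol
n(I2) = n(S2O3^2-)/2 = 5.766 × 10^-4 mol
From the 1:3 ratio, n(BrO3^-) in the aliquot = 1/3 × 5.766 × 10^-4 = 1.922 × 10^-4 mol
[BrO3^-] = 1.922 × 10^-4 / 0.02495 = 0.007703 mol/L

0.007703 M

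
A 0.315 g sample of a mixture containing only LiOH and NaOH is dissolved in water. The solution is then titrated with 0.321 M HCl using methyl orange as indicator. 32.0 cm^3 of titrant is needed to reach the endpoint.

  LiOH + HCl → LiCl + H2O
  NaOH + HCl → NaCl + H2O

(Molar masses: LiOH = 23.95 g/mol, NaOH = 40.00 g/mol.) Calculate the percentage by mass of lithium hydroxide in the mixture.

45.4 %

n(HCl) = 0.0320 × 0.321 = 0.0103 mol
Let x = n(LiOH), y = n(NaOH).
Titrant: 1x + 1y = 0.0103;  mass: 23.95x + 40.00y = 0.315
Solving, x = 5.97 × 10^-3 mol, y = 4.30 × 10^-3 mol
mass of LiOH = 5.97 × 10^-3 × 23.95 = 0.143 g
% LiOH = 0.143 / 0.315 × 100 = 45.4 %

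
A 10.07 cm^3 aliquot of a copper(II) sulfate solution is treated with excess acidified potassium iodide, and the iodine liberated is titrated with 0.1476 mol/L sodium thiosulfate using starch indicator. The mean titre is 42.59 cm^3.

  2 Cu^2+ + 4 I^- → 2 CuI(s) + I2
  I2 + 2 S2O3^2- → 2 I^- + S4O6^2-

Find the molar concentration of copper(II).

0.6243 mol/L

n(S2O3^2-) = 0.04259 × 0.1476 = 6.286 × 10^-3 mol
n(I2) = n(S2O3^2-)/2 = 3.143 × 10^-3 mol
From the 2:1 ratio, n(Cu2+) in the aliquot = 2/1 × 3.143 × 10^-3 = 6.286 × 10^-3 mol
[Cu2+] = 6.286 × 10^-3 / 0.01007 = 0.6243 mol/L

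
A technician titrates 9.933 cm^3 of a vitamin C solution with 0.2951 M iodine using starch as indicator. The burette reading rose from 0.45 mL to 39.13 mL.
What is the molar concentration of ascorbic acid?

C6H8O6 + I2 → C6H6O6 + 2 HI
n(I2) = 0.03868 L × 0.2951 mol/L = 0.01141 mol
n(C6H8O6) = 0.01141 mol (1:1 mole ratio)
[C6H8O6] = 0.01141 mol / 0.009933 L = 1.149 mol/L

1.149 M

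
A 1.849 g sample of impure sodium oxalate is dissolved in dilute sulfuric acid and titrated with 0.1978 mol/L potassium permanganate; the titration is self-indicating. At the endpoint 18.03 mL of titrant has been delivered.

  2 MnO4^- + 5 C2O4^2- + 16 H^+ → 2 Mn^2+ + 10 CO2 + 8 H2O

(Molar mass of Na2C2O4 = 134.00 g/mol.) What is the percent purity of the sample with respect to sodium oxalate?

64.61 %

n(KMnO4) = 0.01803 L × 0.1978 mol/L = 3.566 × 10^-3 mol
From the 5:2 ratio, n(Na2C2O4) = 5/2 × 3.566 × 10^-3 = 8.916 × 10^-3 mol
mass of Na2C2O4 = 8.916 × 10^-3 × 134.00 g/mol = 1.195 g
% Na2C2O4 = 1.195 / 1.849 × 100 = 64.61 %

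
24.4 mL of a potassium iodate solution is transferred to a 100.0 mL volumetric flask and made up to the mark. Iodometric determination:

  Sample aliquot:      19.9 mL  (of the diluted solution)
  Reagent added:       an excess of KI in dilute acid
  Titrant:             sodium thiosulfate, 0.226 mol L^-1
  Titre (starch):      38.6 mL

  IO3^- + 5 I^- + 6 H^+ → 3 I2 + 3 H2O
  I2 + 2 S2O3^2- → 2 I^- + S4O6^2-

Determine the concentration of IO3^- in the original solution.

0.299 mol/L

n(S2O3^2-) = 0.0386 × 0.226 = 8.72 × 10^-3 mol
n(I2) = n(S2O3^2-)/2 = 4.36 × 10^-3 mol
From the 1:3 ratio, n(IO3^-) in the aliquot = 1/3 × 4.36 × 10^-3 = 1.45 × 10^-3 mol
[IO3^-]_dilute = 1.45 × 10^-3 / 0.0199 = 0.0731 mol/L
[IO3^-]_original = 0.0731 × 100.0/24.4 = 0.299 mol/L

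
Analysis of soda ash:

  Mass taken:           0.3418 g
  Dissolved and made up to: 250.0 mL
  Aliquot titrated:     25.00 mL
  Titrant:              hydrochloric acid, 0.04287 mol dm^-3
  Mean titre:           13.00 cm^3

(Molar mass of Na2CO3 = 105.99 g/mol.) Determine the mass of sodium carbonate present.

Na2CO3 + 2 HCl → 2 NaCl + H2O + CO2
n(HCl) per titration = 0.01300 × 0.04287 = 5.573 × 10^-4 mol
From the 1:2 ratio, n(Na2CO3) in each aliquot = 1/2 × 5.573 × 10^-4 = 2.787 × 10^-4 mol
n(Na2CO3) in the whole flask = 2.787 × 10^-4 × 250.0/25.00 = 2.787 × 10^-3 mol
mass of Na2CO3 = 2.787 × 10^-3 × 105.99 = 0.2953 g

0.2953 g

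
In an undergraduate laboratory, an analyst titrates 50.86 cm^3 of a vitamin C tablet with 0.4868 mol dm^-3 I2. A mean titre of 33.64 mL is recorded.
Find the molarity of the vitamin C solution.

0.3220 mol/L

C6H8O6 + I2 → C6H6O6 + 2 HI
n(I2) = 0.03364 L × 0.4868 mol/L = 0.01638 mol
n(C6H8O6) = 0.01638 mol (1:1 mole ratio)
[C6H8O6] = 0.01638 mol / 0.05086 L = 0.3220 mol/L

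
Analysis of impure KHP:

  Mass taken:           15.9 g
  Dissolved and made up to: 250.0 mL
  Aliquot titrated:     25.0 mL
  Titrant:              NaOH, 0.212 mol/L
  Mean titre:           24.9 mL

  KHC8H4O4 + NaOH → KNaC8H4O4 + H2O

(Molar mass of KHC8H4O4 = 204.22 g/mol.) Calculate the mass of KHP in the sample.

10.8 g

n(NaOH) per titration = 0.0249 × 0.212 = 5.28 × 10^-3 mol
n(KHC8H4O4) in each aliquot = 5.28 × 10^-3 mol (1:1 ratio)
n(KHC8H4O4) in the whole flask = 5.28 × 10^-3 × 250.0/25.0 = 0.0528 mol
mass of KHC8H4O4 = 0.0528 × 204.22 = 10.8 g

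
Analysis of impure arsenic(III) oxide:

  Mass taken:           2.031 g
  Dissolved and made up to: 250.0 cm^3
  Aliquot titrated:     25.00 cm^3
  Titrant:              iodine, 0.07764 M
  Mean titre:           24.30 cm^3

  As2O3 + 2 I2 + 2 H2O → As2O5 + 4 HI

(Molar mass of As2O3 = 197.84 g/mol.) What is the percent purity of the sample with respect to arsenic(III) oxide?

n(I2) per titration = 0.02430 × 0.07764 = 1.887 × 10^-3 mol
From the 1:2 ratio, n(As2O3) in each aliquot = 1/2 × 1.887 × 10^-3 = 9.433 × 10^-4 mol
n(As2O3) in the whole flask = 9.433 × 10^-4 × 250.0/25.00 = 9.433 × 10^-3 mol
mass of As2O3 = 9.433 × 10^-3 × 197.84 = 1.866 g
% As2O3 = 1.866 / 2.031 × 100 = 91.89 %

91.89 %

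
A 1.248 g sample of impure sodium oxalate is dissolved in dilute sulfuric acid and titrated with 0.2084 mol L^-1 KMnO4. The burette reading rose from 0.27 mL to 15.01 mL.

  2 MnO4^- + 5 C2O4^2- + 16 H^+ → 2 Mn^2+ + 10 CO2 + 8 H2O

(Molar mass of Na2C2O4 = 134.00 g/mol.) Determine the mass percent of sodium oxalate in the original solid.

n(KMnO4) = 0.01474 L × 0.2084 mol/L = 3.072 × 10^-3 mol
From the 5:2 ratio, n(Na2C2O4) = 5/2 × 3.072 × 10^-3 = 7.680 × 10^-3 mol
mass of Na2C2O4 = 7.680 × 10^-3 × 134.00 g/mol = 1.029 g
% Na2C2O4 = 1.029 / 1.248 × 100 = 82.46 %

82.46 %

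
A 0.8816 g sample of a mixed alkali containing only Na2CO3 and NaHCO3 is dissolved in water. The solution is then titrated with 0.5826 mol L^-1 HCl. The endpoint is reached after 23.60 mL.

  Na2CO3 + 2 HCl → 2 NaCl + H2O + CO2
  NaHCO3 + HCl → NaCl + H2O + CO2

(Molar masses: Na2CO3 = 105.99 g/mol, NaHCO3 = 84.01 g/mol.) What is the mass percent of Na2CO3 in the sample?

n(HCl) = 0.02360 × 0.5826 = 0.01375 mol
Let x = n(Na2CO3), y = n(NaHCO3).
Titrant: 2x + 1y = 0.01375;  mass: 105.99x + 84.01y = 0.8816
Solving, x = 4.409 × 10^-3 mol, y = 4.932 × 10^-3 mol
mass of Na2CO3 = 4.409 × 10^-3 × 105.99 = 0.4673 g
% Na2CO3 = 0.4673 / 0.8816 × 100 = 53.01 %

53.01 %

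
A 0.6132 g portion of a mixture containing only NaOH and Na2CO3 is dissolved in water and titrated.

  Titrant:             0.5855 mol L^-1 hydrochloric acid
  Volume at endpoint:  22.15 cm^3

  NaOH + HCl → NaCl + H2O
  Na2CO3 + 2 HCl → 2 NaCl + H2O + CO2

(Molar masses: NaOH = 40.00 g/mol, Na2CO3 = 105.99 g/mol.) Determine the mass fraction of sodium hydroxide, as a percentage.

n(HCl) = 0.02215 × 0.5855 = 0.01297 mol
Let x = n(NaOH), y = n(Na2CO3).
Titrant: 1x + 2y = 0.01297;  mass: 40.00x + 105.99y = 0.6132
Solving, x = 5.701 × 10^-3 mol, y = 3.634 × 10^-3 mol
mass of NaOH = 5.701 × 10^-3 × 40.00 = 0.2280 g
% NaOH = 0.2280 / 0.6132 × 100 = 37.19 %

37.19 %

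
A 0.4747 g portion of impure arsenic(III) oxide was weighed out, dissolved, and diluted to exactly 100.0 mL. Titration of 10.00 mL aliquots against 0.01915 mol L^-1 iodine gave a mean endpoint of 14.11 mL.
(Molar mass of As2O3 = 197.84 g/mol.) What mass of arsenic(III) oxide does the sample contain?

0.2673 g

As2O3 + 2 I2 + 2 H2O → As2O5 + 4 HI
n(I2) per titration = 0.01411 × 0.01915 = 2.702 × 10^-4 mol
From the 1:2 ratio, n(As2O3) in each aliquot = 1/2 × 2.702 × 10^-4 = 1.351 × 10^-4 mol
n(As2O3) in the whole flask = 1.351 × 10^-4 × 100.0/10.00 = 1.351 × 10^-3 mol
mass of As2O3 = 1.351 × 10^-3 × 197.84 = 0.2673 g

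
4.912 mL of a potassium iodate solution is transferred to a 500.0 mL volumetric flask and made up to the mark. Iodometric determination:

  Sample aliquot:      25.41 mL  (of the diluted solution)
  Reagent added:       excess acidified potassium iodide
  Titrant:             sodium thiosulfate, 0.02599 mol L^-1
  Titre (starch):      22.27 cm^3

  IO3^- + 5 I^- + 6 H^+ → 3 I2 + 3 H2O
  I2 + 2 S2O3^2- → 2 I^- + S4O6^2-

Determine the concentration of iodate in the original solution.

n(S2O3^2-) = 0.02227 × 0.02599 = 5.788 × 10^-4 mol
n(I2) = n(S2O3^2-)/2 = 2.894 × 10^-4 mol
From the 1:3 ratio, n(IO3^-) in the aliquot = 1/3 × 2.894 × 10^-4 = 9.647 × 10^-5 mol
[IO3^-]_dilute = 9.647 × 10^-5 / 0.02541 = 0.003796 mol/L
[IO3^-]_original = 0.003796 × 500.0/4.912 = 0.3864 mol/L

0.3864 mol/L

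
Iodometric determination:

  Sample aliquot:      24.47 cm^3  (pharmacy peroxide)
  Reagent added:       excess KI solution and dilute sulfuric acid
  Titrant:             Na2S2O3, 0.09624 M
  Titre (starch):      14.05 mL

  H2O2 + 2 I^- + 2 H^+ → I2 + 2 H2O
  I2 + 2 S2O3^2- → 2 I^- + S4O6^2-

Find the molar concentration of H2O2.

n(S2O3^2-) = 0.01405 × 0.09624 = 1.352 × 10^-3 mol
n(I2) = n(S2O3^2-)/2 = 6.761 × 10^-4 mol
n(H2O2) in the aliquot = 6.761 × 10^-4 mol (1:1 ratio)
[H2O2] = 6.761 × 10^-4 / 0.02447 = 0.02763 mol/L

0.02763 M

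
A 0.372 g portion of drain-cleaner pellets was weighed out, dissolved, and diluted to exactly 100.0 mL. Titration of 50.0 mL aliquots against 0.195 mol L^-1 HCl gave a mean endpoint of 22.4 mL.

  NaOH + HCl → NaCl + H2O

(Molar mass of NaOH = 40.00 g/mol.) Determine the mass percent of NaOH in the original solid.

93.9 %

n(HCl) per titration = 0.0224 × 0.195 = 4.37 × 10^-3 mol
n(NaOH) in each aliquot = 4.37 × 10^-3 mol (1:1 ratio)
n(NaOH) in the whole flask = 4.37 × 10^-3 × 100.0/50.0 = 8.74 × 10^-3 mol
mass of NaOH = 8.74 × 10^-3 × 40.00 = 0.349 g
% NaOH = 0.349 / 0.372 × 100 = 93.9 %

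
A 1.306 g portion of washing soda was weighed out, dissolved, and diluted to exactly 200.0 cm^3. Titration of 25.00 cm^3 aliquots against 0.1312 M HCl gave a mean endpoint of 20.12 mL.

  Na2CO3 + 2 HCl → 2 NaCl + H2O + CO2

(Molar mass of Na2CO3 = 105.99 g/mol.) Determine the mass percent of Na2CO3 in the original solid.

n(HCl) per titration = 0.02012 × 0.1312 = 2.640 × 10^-3 mol
From the 1:2 ratio, n(Na2CO3) in each aliquot = 1/2 × 2.640 × 10^-3 = 1.320 × 10^-3 mol
n(Na2CO3) in the whole flask = 1.320 × 10^-3 × 200.0/25.00 = 0.01056 mol
mass of Na2CO3 = 0.01056 × 105.99 = 1.119 g
% Na2CO3 = 1.119 / 1.306 × 100 = 85.69 %

85.69 %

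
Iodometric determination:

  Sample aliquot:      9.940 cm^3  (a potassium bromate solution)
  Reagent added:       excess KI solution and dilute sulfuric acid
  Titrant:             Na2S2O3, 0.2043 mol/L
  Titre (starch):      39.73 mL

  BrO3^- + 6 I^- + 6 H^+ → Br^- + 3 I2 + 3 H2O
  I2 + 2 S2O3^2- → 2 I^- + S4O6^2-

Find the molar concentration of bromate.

0.1361 mol/L

n(S2O3^2-) = 0.03973 × 0.2043 = 8.117 × 10^-3 mol
n(I2) = n(S2O3^2-)/2 = 4.058 × 10^-3 mol
From the 1:3 ratio, n(BrO3^-) in the aliquot = 1/3 × 4.058 × 10^-3 = 1.353 × 10^-3 mol
[BrO3^-] = 1.353 × 10^-3 / 0.009940 = 0.1361 mol/L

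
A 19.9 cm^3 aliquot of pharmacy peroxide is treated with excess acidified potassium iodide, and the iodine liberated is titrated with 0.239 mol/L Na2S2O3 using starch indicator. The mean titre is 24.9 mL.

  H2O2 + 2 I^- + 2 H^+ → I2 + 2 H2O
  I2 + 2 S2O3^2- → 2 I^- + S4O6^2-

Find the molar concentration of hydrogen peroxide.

0.150 mol/L

n(S2O3^2-) = 0.0249 × 0.239 = 5.95 × 10^-3 mol
n(I2) = n(S2O3^2-)/2 = 2.98 × 10^-3 mol
n(H2O2) in the aliquot = 2.98 × 10^-3 mol (1:1 ratio)
[H2O2] = 2.98 × 10^-3 / 0.0199 = 0.150 mol/L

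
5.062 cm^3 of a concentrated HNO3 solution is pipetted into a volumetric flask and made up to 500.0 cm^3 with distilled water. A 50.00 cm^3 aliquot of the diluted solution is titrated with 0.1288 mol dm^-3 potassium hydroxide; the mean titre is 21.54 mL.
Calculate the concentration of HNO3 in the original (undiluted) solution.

5.481 mol/L

HNO3 + KOH → KNO3 + H2O
n(KOH) = 0.02154 × 0.1288 = 2.774 × 10^-3 mol
n(HNO3) in the aliquot = 2.774 × 10^-3 mol (1:1 ratio)
[HNO3]_dilute = 2.774 × 10^-3 / 0.05000 = 0.05549 mol/L
Dilution factor = 500.0 / 5.062 = 98.78
[HNO3]_stock = 0.05549 × 98.78 = 5.481 mol/L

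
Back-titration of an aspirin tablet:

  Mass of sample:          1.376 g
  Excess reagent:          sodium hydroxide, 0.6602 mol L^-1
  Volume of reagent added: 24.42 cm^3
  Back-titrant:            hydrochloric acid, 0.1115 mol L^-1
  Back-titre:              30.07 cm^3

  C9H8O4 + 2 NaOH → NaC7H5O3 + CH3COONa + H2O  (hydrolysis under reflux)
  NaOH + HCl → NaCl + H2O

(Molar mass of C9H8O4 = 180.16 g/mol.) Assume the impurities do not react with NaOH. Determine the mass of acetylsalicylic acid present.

1.150 g

n(NaOH) added = 0.02442 × 0.6602 = 0.01612 mol
n(HCl) used in back-titration = 0.03007 × 0.1115 = 3.353 × 10^-3 mol
n(NaOH) left over = 3.353 × 10^-3 mol (1:1 ratio)
n(NaOH) consumed by analyte = 0.01612 − 3.353 × 10^-3 = 0.01277 mol
From the 1:2 ratio, n(C9H8O4) = 1/2 × 0.01277 = 6.385 × 10^-3 mol
mass of C9H8O4 = 6.385 × 10^-3 × 180.16 = 1.150 g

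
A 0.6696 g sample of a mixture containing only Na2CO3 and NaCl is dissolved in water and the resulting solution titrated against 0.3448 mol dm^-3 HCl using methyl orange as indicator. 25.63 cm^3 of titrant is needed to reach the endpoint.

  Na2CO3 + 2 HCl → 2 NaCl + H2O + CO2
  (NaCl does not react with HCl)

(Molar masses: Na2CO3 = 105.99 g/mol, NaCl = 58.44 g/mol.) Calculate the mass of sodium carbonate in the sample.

0.4683 g

n(HCl) = 0.02563 × 0.3448 = 8.837 × 10^-3 mol
Let x = n(Na2CO3), y = n(NaCl).
Titrant: 2x = 8.837 × 10^-3;  mass: 105.99x + 58.44y = 0.6696
Solving, x = 4.419 × 10^-3 mol, y = 3.444 × 10^-3 mol
mass of Na2CO3 = 4.419 × 10^-3 × 105.99 = 0.4683 g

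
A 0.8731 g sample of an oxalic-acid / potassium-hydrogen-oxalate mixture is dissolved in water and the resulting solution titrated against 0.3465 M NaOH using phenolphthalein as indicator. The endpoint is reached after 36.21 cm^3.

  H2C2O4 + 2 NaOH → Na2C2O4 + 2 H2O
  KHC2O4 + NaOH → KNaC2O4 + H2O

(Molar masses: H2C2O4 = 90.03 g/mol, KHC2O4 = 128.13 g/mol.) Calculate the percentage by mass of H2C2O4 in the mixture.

45.56 %

n(NaOH) = 0.03621 × 0.3465 = 0.01255 mol
Let x = n(H2C2O4), y = n(KHC2O4).
Titrant: 2x + 1y = 0.01255;  mass: 90.03x + 128.13y = 0.8731
Solving, x = 4.419 × 10^-3 mol, y = 3.709 × 10^-3 mol
mass of H2C2O4 = 4.419 × 10^-3 × 90.03 = 0.3978 g
% H2C2O4 = 0.3978 / 0.8731 × 100 = 45.56 %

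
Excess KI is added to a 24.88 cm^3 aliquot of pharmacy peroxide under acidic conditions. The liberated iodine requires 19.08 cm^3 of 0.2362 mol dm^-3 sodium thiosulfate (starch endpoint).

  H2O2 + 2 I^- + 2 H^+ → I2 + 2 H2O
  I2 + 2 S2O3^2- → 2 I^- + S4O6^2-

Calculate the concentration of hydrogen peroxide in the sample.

0.09057 mol/L

n(S2O3^2-) = 0.01908 × 0.2362 = 4.507 × 10^-3 mol
n(I2) = n(S2O3^2-)/2 = 2.253 × 10^-3 mol
n(H2O2) in the aliquot = 2.253 × 10^-3 mol (1:1 ratio)
[H2O2] = 2.253 × 10^-3 / 0.02488 = 0.09057 mol/L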